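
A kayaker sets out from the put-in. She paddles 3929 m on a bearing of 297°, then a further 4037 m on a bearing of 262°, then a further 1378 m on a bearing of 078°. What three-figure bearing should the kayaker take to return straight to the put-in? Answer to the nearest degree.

104°

Leg 1 (297°, 3929 m): east 3929 sin 297° = -3500.76, north 3929 cos 297° = 1783.73
Leg 2 (262°, 4037 m): east 4037 sin 262° = -3997.71, north 4037 cos 262° = -561.84
Leg 3 (078°, 1378 m): east 1378 sin 78° = 1347.89, north 1378 cos 78° = 286.50
Net displacement: -6150.59 east, 1508.39 north. Direction back to start is (6150.59, -1508.39): bearing = atan2(6150.59, -1508.39) mod 360° = 103.78° ≈ 104°.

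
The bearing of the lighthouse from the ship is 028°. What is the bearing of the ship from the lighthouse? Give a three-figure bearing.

208°

Back-bearing = 028° + 180° = 208°.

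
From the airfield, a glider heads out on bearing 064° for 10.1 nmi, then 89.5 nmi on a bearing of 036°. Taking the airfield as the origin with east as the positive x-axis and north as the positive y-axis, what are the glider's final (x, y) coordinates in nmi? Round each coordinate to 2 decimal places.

Leg 1 (064°, 10.1 nmi): east 10.1 sin 64° = 9.08, north 10.1 cos 64° = 4.43
Leg 2 (036°, 89.5 nmi): east 89.5 sin 36° = 52.61, north 89.5 cos 36° = 72.41
Summing: 61.68 nmi east, 76.83 nmi north → (61.68, 76.83).

(61.68, 76.83)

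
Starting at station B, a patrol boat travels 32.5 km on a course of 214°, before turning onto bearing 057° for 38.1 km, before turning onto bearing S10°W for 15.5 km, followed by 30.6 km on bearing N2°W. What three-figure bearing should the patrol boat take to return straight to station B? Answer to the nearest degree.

Leg 1 (214°, 32.5 km): east 32.5 sin 214° = -18.17, north 32.5 cos 214° = -26.94
Leg 2 (057°, 38.1 km): east 38.1 sin 57° = 31.95, north 38.1 cos 57° = 20.75
Leg 3 (S10°W, 15.5 km): east 15.5 sin 190° = -2.69, north 15.5 cos 190° = -15.26
Leg 4 (N2°W, 30.6 km): east 30.6 sin 358° = -1.07, north 30.6 cos 358° = 30.58
Net displacement: 10.02 east, 9.12 north. Direction back to start is (-10.02, -9.12): bearing = atan2(-10.02, -9.12) mod 360° = 227.68° ≈ 228°.

228°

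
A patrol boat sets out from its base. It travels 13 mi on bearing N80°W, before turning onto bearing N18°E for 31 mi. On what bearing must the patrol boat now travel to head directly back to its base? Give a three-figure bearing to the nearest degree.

Leg 1 (N80°W, 13 mi): east 13 sin 280° = -12.80, north 13 cos 280° = 2.26
Leg 2 (N18°E, 31 mi): east 31 sin 18° = 9.58, north 31 cos 18° = 29.48
Net displacement: -3.22 east, 31.74 north. Direction back to start is (3.22, -31.74): bearing = atan2(3.22, -31.74) mod 360° = 174.20° ≈ 174°.

174°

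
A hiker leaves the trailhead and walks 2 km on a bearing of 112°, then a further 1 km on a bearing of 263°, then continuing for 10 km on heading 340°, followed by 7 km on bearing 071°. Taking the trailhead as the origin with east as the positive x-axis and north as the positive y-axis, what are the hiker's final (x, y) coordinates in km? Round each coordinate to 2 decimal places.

(4.06, 10.80)

Leg 1 (112°, 2 km): east 2 sin 112° = 1.85, north 2 cos 112° = -0.75
Leg 2 (263°, 1 km): east 1 sin 263° = -0.99, north 1 cos 263° = -0.12
Leg 3 (340°, 10 km): east 10 sin 340° = -3.42, north 10 cos 340° = 9.40
Leg 4 (071°, 7 km): east 7 sin 71° = 6.62, north 7 cos 71° = 2.28
Summing: 4.06 km east, 10.80 km north → (4.06, 10.80).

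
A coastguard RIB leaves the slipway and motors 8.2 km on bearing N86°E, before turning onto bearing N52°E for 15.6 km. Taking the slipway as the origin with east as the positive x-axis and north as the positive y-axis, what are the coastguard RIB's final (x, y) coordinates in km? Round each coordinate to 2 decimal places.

Leg 1 (N86°E, 8.2 km): east 8.2 sin 86° = 8.18, north 8.2 cos 86° = 0.57
Leg 2 (N52°E, 15.6 km): east 15.6 sin 52° = 12.29, north 15.6 cos 52° = 9.60
Summing: 20.47 km east, 10.18 km north → (20.47, 10.18).

(20.47, 10.18)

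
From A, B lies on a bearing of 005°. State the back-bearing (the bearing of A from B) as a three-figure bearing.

Back-bearing = 005° + 180° = 185°.

185°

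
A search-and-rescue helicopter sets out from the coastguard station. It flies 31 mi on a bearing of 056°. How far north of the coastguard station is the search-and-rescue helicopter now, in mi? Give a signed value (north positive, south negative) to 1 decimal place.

17.3 mi

Leg 1 (056°, 31 mi): east 31 sin 56° = 25.70, north 31 cos 56° = 17.33
Net north component: 17.33 mi.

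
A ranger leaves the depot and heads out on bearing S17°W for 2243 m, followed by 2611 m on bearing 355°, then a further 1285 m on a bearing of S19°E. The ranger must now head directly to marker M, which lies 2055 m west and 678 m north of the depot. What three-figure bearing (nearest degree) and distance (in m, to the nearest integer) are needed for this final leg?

312°, 2143 m

Leg 1 (S17°W, 2243 m): east 2243 sin 197° = -655.79, north 2243 cos 197° = -2144.99
Leg 2 (355°, 2611 m): east 2611 sin 355° = -227.56, north 2611 cos 355° = 2601.06
Leg 3 (S19°E, 1285 m): east 1285 sin 161° = 418.36, north 1285 cos 161° = -1214.99
Current position: (-465.00, -758.92). Target: (-2055, 678). Remaining: Δeast = -1590.00, Δnorth = 1436.92.
Bearing = atan2(-1590.00, 1436.92) mod 360° = 312.10°; distance = √((-1590.00)² + (1436.92)²) = 2143.091 m.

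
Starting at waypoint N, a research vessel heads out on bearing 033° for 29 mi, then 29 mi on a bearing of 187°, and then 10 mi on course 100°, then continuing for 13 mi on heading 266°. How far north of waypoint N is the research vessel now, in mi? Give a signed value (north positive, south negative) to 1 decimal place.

-7.1 mi

Leg 1 (033°, 29 mi): east 29 sin 33° = 15.79, north 29 cos 33° = 24.32
Leg 2 (187°, 29 mi): east 29 sin 187° = -3.53, north 29 cos 187° = -28.78
Leg 3 (100°, 10 mi): east 10 sin 100° = 9.85, north 10 cos 100° = -1.74
Leg 4 (266°, 13 mi): east 13 sin 266° = -12.97, north 13 cos 266° = -0.91
Net north component: -7.11 mi.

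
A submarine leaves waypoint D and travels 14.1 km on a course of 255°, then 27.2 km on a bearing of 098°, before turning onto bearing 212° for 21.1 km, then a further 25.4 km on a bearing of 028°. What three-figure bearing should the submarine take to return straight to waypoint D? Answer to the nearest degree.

Leg 1 (255°, 14.1 km): east 14.1 sin 255° = -13.62, north 14.1 cos 255° = -3.65
Leg 2 (098°, 27.2 km): east 27.2 sin 98° = 26.94, north 27.2 cos 98° = -3.79
Leg 3 (212°, 21.1 km): east 21.1 sin 212° = -11.18, north 21.1 cos 212° = -17.89
Leg 4 (028°, 25.4 km): east 25.4 sin 28° = 11.92, north 25.4 cos 28° = 22.43
Net displacement: 14.06 east, -2.90 north. Direction back to start is (-14.06, 2.90): bearing = atan2(-14.06, 2.90) mod 360° = 281.66° ≈ 282°.

282°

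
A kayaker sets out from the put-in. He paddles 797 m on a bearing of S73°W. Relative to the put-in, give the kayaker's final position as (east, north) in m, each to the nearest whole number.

(-762, -233)

Leg 1 (S73°W, 797 m): east 797 sin 253° = -762.17, north 797 cos 253° = -233.02
Summing: -762.17 m east, -233.02 m north → (-762, -233).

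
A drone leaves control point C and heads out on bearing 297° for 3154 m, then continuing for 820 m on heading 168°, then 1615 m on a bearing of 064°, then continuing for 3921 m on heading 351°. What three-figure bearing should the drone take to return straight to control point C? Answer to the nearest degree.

161°

Leg 1 (297°, 3154 m): east 3154 sin 297° = -2810.23, north 3154 cos 297° = 1431.89
Leg 2 (168°, 820 m): east 820 sin 168° = 170.49, north 820 cos 168° = -802.08
Leg 3 (064°, 1615 m): east 1615 sin 64° = 1451.55, north 1615 cos 64° = 707.97
Leg 4 (351°, 3921 m): east 3921 sin 351° = -613.38, north 3921 cos 351° = 3872.73
Net displacement: -1801.57 east, 5210.50 north. Direction back to start is (1801.57, -5210.50): bearing = atan2(1801.57, -5210.50) mod 360° = 160.93° ≈ 161°.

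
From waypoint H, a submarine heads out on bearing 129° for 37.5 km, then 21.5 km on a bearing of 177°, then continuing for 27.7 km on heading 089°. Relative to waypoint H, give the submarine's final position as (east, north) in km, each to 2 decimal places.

(57.96, -44.59)

Leg 1 (129°, 37.5 km): east 37.5 sin 129° = 29.14, north 37.5 cos 129° = -23.60
Leg 2 (177°, 21.5 km): east 21.5 sin 177° = 1.13, north 21.5 cos 177° = -21.47
Leg 3 (089°, 27.7 km): east 27.7 sin 89° = 27.70, north 27.7 cos 89° = 0.48
Summing: 57.96 km east, -44.59 km north → (57.96, -44.59).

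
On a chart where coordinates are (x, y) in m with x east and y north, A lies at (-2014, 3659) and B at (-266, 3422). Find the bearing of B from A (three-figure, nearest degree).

098°

Δeast = -266 − -2014 = 1748.00; Δnorth = 3422 − 3659 = -237.00.
Bearing = atan2(Δeast, Δnorth) mod 360° = 97.72° ≈ 098°.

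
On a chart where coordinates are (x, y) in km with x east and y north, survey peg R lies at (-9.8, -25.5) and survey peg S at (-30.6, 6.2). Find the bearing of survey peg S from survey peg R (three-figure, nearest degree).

Δeast = -30.6 − -9.8 = -20.80; Δnorth = 6.2 − -25.5 = 31.70.
Bearing = atan2(Δeast, Δnorth) mod 360° = 326.73° ≈ 327°.

327°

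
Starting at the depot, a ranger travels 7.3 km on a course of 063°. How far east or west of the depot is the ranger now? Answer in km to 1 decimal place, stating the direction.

6.5 km east

Leg 1 (063°, 7.3 km): east 7.3 sin 63° = 6.50, north 7.3 cos 63° = 3.31
Net east component: 6.50 km.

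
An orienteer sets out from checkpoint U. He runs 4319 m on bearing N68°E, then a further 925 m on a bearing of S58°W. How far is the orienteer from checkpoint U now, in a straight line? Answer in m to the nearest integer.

3412 m

Leg 1 (N68°E, 4319 m): east 4319 sin 68° = 4004.51, north 4319 cos 68° = 1617.93
Leg 2 (S58°W, 925 m): east 925 sin 238° = -784.44, north 925 cos 238° = -490.18
Net: 3220.06 east, 1127.75 north. Distance = √((3220.06)² + (1127.75)²) = 3411.836 m.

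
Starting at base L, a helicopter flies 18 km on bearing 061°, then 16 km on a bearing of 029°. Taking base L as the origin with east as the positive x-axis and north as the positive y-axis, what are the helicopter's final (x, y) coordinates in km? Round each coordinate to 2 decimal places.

Leg 1 (061°, 18 km): east 18 sin 61° = 15.74, north 18 cos 61° = 8.73
Leg 2 (029°, 16 km): east 16 sin 29° = 7.76, north 16 cos 29° = 13.99
Summing: 23.50 km east, 22.72 km north → (23.50, 22.72).

(23.50, 22.72)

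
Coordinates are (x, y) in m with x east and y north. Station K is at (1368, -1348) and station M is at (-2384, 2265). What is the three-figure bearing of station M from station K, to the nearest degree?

Δeast = -2384 − 1368 = -3752.00; Δnorth = 2265 − -1348 = 3613.00.
Bearing = atan2(Δeast, Δnorth) mod 360° = 313.92° ≈ 314°.

314°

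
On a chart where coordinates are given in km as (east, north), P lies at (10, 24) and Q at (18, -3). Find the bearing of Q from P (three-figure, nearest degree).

Δeast = 18 − 10 = 8.00; Δnorth = -3 − 24 = -27.00.
Bearing = atan2(Δeast, Δnorth) mod 360° = 163.50° ≈ 163°.

163°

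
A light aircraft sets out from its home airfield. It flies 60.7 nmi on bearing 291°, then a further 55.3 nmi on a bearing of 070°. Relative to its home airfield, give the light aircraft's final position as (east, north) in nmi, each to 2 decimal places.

(-4.70, 40.67)

Leg 1 (291°, 60.7 nmi): east 60.7 sin 291° = -56.67, north 60.7 cos 291° = 21.75
Leg 2 (070°, 55.3 nmi): east 55.3 sin 70° = 51.97, north 55.3 cos 70° = 18.91
Summing: -4.70 nmi east, 40.67 nmi north → (-4.70, 40.67).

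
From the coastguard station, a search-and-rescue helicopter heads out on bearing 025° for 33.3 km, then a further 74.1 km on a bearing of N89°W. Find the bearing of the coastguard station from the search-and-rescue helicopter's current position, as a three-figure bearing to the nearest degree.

118°

Leg 1 (025°, 33.3 km): east 33.3 sin 25° = 14.07, north 33.3 cos 25° = 30.18
Leg 2 (N89°W, 74.1 km): east 74.1 sin 271° = -74.09, north 74.1 cos 271° = 1.29
Net displacement: -60.02 east, 31.47 north. Direction back to start is (60.02, -31.47): bearing = atan2(60.02, -31.47) mod 360° = 117.67° ≈ 118°.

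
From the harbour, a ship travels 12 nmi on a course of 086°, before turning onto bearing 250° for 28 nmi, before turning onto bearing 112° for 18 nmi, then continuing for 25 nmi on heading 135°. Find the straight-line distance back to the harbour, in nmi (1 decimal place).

Leg 1 (086°, 12 nmi): east 12 sin 86° = 11.97, north 12 cos 86° = 0.84
Leg 2 (250°, 28 nmi): east 28 sin 250° = -26.31, north 28 cos 250° = -9.58
Leg 3 (112°, 18 nmi): east 18 sin 112° = 16.69, north 18 cos 112° = -6.74
Leg 4 (135°, 25 nmi): east 25 sin 135° = 17.68, north 25 cos 135° = -17.68
Net: 20.03 east, -33.16 north. Distance = √((20.03)² + (-33.16)²) = 38.738 nmi.

38.7 nmi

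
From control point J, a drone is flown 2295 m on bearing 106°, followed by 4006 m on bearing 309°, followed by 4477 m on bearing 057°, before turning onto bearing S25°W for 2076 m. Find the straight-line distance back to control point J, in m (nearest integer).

Leg 1 (106°, 2295 m): east 2295 sin 106° = 2206.10, north 2295 cos 106° = -632.59
Leg 2 (309°, 4006 m): east 4006 sin 309° = -3113.25, north 4006 cos 309° = 2521.06
Leg 3 (057°, 4477 m): east 4477 sin 57° = 3754.73, north 4477 cos 57° = 2438.35
Leg 4 (S25°W, 2076 m): east 2076 sin 205° = -877.36, north 2076 cos 205° = -1881.49
Net: 1970.22 east, 2445.32 north. Distance = √((1970.22)² + (2445.32)²) = 3140.284 m.

3140 m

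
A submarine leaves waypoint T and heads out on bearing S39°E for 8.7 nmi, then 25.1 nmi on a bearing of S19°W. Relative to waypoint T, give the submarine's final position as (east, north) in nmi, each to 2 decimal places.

(-2.70, -30.49)

Leg 1 (S39°E, 8.7 nmi): east 8.7 sin 141° = 5.48, north 8.7 cos 141° = -6.76
Leg 2 (S19°W, 25.1 nmi): east 25.1 sin 199° = -8.17, north 25.1 cos 199° = -23.73
Summing: -2.70 nmi east, -30.49 nmi north → (-2.70, -30.49).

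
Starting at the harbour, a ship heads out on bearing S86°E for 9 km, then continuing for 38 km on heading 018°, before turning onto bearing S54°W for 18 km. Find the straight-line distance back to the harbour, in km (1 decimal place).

25.7 km

Leg 1 (S86°E, 9 km): east 9 sin 94° = 8.98, north 9 cos 94° = -0.63
Leg 2 (018°, 38 km): east 38 sin 18° = 11.74, north 38 cos 18° = 36.14
Leg 3 (S54°W, 18 km): east 18 sin 234° = -14.56, north 18 cos 234° = -10.58
Net: 6.16 east, 24.93 north. Distance = √((6.16)² + (24.93)²) = 25.682 km.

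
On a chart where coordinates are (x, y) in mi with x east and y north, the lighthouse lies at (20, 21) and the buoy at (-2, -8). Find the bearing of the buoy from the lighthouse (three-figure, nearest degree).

Δeast = -2 − 20 = -22.00; Δnorth = -8 − 21 = -29.00.
Bearing = atan2(Δeast, Δnorth) mod 360° = 217.18° ≈ 217°.

217°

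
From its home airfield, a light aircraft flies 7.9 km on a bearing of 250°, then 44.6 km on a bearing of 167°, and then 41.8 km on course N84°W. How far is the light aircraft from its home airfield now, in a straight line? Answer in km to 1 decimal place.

Leg 1 (250°, 7.9 km): east 7.9 sin 250° = -7.42, north 7.9 cos 250° = -2.70
Leg 2 (167°, 44.6 km): east 44.6 sin 167° = 10.03, north 44.6 cos 167° = -43.46
Leg 3 (N84°W, 41.8 km): east 41.8 sin 276° = -41.57, north 41.8 cos 276° = 4.37
Net: -38.96 east, -41.79 north. Distance = √((-38.96)² + (-41.79)²) = 57.135 km.

57.1 km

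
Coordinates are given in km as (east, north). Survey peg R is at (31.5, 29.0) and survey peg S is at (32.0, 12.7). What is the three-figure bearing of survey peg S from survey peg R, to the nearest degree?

178°

Δeast = 32.0 − 31.5 = 0.50; Δnorth = 12.7 − 29.0 = -16.30.
Bearing = atan2(Δeast, Δnorth) mod 360° = 178.24° ≈ 178°.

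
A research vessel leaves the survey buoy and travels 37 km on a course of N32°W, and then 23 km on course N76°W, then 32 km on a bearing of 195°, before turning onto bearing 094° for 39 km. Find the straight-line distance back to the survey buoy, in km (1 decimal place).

11.8 km

Leg 1 (N32°W, 37 km): east 37 sin 328° = -19.61, north 37 cos 328° = 31.38
Leg 2 (N76°W, 23 km): east 23 sin 284° = -22.32, north 23 cos 284° = 5.56
Leg 3 (195°, 32 km): east 32 sin 195° = -8.28, north 32 cos 195° = -30.91
Leg 4 (094°, 39 km): east 39 sin 94° = 38.90, north 39 cos 94° = -2.72
Net: -11.30 east, 3.31 north. Distance = √((-11.30)² + (3.31)²) = 11.776 km.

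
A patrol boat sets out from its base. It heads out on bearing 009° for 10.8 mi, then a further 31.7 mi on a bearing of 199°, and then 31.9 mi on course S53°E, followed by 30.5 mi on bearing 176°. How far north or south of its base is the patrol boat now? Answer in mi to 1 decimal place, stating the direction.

Leg 1 (009°, 10.8 mi): east 10.8 sin 9° = 1.69, north 10.8 cos 9° = 10.67
Leg 2 (199°, 31.7 mi): east 31.7 sin 199° = -10.32, north 31.7 cos 199° = -29.97
Leg 3 (S53°E, 31.9 mi): east 31.9 sin 127° = 25.48, north 31.9 cos 127° = -19.20
Leg 4 (176°, 30.5 mi): east 30.5 sin 176° = 2.13, north 30.5 cos 176° = -30.43
Net north component: -68.93 mi.

68.9 mi south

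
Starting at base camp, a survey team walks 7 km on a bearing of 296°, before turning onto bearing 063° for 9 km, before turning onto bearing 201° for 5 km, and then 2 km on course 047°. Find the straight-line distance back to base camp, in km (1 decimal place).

4.1 km

Leg 1 (296°, 7 km): east 7 sin 296° = -6.29, north 7 cos 296° = 3.07
Leg 2 (063°, 9 km): east 9 sin 63° = 8.02, north 9 cos 63° = 4.09
Leg 3 (201°, 5 km): east 5 sin 201° = -1.79, north 5 cos 201° = -4.67
Leg 4 (047°, 2 km): east 2 sin 47° = 1.46, north 2 cos 47° = 1.36
Net: 1.40 east, 3.85 north. Distance = √((1.40)² + (3.85)²) = 4.097 km.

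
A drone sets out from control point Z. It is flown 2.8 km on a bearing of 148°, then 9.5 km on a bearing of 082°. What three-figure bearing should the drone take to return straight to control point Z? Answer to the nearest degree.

276°

Leg 1 (148°, 2.8 km): east 2.8 sin 148° = 1.48, north 2.8 cos 148° = -2.37
Leg 2 (082°, 9.5 km): east 9.5 sin 82° = 9.41, north 9.5 cos 82° = 1.32
Net displacement: 10.89 east, -1.05 north. Direction back to start is (-10.89, 1.05): bearing = atan2(-10.89, 1.05) mod 360° = 275.52° ≈ 276°.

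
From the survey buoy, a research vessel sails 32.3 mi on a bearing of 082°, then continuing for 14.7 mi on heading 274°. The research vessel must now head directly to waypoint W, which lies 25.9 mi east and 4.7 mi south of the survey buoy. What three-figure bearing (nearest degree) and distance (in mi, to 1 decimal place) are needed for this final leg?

140°, 13.3 mi

Leg 1 (082°, 32.3 mi): east 32.3 sin 82° = 31.99, north 32.3 cos 82° = 4.50
Leg 2 (274°, 14.7 mi): east 14.7 sin 274° = -14.66, north 14.7 cos 274° = 1.03
Current position: (17.32, 5.52). Target: (25.9, -4.7). Remaining: Δeast = 8.58, Δnorth = -10.22.
Bearing = atan2(8.58, -10.22) mod 360° = 139.99°; distance = √((8.58)² + (-10.22)²) = 13.344 mi.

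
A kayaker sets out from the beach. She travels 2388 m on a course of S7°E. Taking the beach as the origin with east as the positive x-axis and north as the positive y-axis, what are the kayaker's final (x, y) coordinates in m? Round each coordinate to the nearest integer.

(291, -2370)

Leg 1 (S7°E, 2388 m): east 2388 sin 173° = 291.02, north 2388 cos 173° = -2370.20
Summing: 291.02 m east, -2370.20 m north → (291, -2370).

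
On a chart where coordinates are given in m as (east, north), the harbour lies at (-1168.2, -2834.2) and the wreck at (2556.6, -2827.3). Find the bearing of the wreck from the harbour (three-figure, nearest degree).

090°

Δeast = 2556.6 − -1168.2 = 3724.80; Δnorth = -2827.3 − -2834.2 = 6.90.
Bearing = atan2(Δeast, Δnorth) mod 360° = 89.89° ≈ 090°.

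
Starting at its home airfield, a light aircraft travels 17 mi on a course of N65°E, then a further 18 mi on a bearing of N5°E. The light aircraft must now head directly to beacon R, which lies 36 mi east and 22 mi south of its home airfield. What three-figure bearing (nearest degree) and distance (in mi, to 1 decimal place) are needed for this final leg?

Leg 1 (N65°E, 17 mi): east 17 sin 65° = 15.41, north 17 cos 65° = 7.18
Leg 2 (N5°E, 18 mi): east 18 sin 5° = 1.57, north 18 cos 5° = 17.93
Current position: (16.98, 25.12). Target: (36, -22). Remaining: Δeast = 19.02, Δnorth = -47.12.
Bearing = atan2(19.02, -47.12) mod 360° = 158.01°; distance = √((19.02)² + (-47.12)²) = 50.812 mi.

158°, 50.8 mi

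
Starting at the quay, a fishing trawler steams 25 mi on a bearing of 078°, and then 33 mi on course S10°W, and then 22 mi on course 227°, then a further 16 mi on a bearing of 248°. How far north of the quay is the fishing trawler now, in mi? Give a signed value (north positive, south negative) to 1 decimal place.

-48.3 mi

Leg 1 (078°, 25 mi): east 25 sin 78° = 24.45, north 25 cos 78° = 5.20
Leg 2 (S10°W, 33 mi): east 33 sin 190° = -5.73, north 33 cos 190° = -32.50
Leg 3 (227°, 22 mi): east 22 sin 227° = -16.09, north 22 cos 227° = -15.00
Leg 4 (248°, 16 mi): east 16 sin 248° = -14.83, north 16 cos 248° = -5.99
Net north component: -48.30 mi.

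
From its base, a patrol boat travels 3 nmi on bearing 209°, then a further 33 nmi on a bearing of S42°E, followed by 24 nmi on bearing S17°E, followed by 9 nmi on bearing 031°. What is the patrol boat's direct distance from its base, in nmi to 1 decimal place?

53.3 nmi

Leg 1 (209°, 3 nmi): east 3 sin 209° = -1.45, north 3 cos 209° = -2.62
Leg 2 (S42°E, 33 nmi): east 33 sin 138° = 22.08, north 33 cos 138° = -24.52
Leg 3 (S17°E, 24 nmi): east 24 sin 163° = 7.02, north 24 cos 163° = -22.95
Leg 4 (031°, 9 nmi): east 9 sin 31° = 4.64, north 9 cos 31° = 7.71
Net: 32.28 east, -42.38 north. Distance = √((32.28)² + (-42.38)²) = 53.276 nmi.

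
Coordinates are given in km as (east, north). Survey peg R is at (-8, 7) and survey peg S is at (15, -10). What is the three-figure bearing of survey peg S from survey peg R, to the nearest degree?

126°

Δeast = 15 − -8 = 23.00; Δnorth = -10 − 7 = -17.00.
Bearing = atan2(Δeast, Δnorth) mod 360° = 126.47° ≈ 126°.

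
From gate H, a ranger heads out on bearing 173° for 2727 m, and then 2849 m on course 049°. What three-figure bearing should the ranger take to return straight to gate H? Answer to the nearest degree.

289°

Leg 1 (173°, 2727 m): east 2727 sin 173° = 332.34, north 2727 cos 173° = -2706.67
Leg 2 (049°, 2849 m): east 2849 sin 49° = 2150.17, north 2849 cos 49° = 1869.11
Net displacement: 2482.51 east, -837.56 north. Direction back to start is (-2482.51, 837.56): bearing = atan2(-2482.51, 837.56) mod 360° = 288.64° ≈ 289°.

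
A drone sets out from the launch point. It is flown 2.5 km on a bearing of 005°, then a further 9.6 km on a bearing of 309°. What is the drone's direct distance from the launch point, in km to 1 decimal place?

Leg 1 (005°, 2.5 km): east 2.5 sin 5° = 0.22, north 2.5 cos 5° = 2.49
Leg 2 (309°, 9.6 km): east 9.6 sin 309° = -7.46, north 9.6 cos 309° = 6.04
Net: -7.24 east, 8.53 north. Distance = √((-7.24)² + (8.53)²) = 11.192 km.

11.2 km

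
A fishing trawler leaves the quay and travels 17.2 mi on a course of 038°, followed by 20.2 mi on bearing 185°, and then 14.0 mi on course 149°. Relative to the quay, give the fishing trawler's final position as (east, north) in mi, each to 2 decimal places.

(16.04, -18.57)

Leg 1 (038°, 17.2 mi): east 17.2 sin 38° = 10.59, north 17.2 cos 38° = 13.55
Leg 2 (185°, 20.2 mi): east 20.2 sin 185° = -1.76, north 20.2 cos 185° = -20.12
Leg 3 (149°, 14.0 mi): east 14.0 sin 149° = 7.21, north 14.0 cos 149° = -12.00
Summing: 16.04 mi east, -18.57 mi north → (16.04, -18.57).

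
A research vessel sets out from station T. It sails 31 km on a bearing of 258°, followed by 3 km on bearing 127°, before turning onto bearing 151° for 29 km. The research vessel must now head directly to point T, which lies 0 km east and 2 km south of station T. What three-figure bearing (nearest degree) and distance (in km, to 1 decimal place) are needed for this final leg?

Leg 1 (258°, 31 km): east 31 sin 258° = -30.32, north 31 cos 258° = -6.45
Leg 2 (127°, 3 km): east 3 sin 127° = 2.40, north 3 cos 127° = -1.81
Leg 3 (151°, 29 km): east 29 sin 151° = 14.06, north 29 cos 151° = -25.36
Current position: (-13.87, -33.61). Target: (0, -2). Remaining: Δeast = 13.87, Δnorth = 31.61.
Bearing = atan2(13.87, 31.61) mod 360° = 23.68°; distance = √((13.87)² + (31.61)²) = 34.522 km.

024°, 34.5 km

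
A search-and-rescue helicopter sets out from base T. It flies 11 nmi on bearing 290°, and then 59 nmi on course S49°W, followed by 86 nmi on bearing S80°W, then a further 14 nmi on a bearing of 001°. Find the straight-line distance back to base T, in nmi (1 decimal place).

Leg 1 (290°, 11 nmi): east 11 sin 290° = -10.34, north 11 cos 290° = 3.76
Leg 2 (S49°W, 59 nmi): east 59 sin 229° = -44.53, north 59 cos 229° = -38.71
Leg 3 (S80°W, 86 nmi): east 86 sin 260° = -84.69, north 86 cos 260° = -14.93
Leg 4 (001°, 14 nmi): east 14 sin 1° = 0.24, north 14 cos 1° = 14.00
Net: -139.31 east, -35.88 north. Distance = √((-139.31)² + (-35.88)²) = 143.860 nmi.

143.9 nmi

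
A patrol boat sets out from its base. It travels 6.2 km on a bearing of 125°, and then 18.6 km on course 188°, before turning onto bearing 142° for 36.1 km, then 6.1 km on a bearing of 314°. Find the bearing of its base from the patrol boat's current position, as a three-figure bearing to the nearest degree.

336°

Leg 1 (125°, 6.2 km): east 6.2 sin 125° = 5.08, north 6.2 cos 125° = -3.56
Leg 2 (188°, 18.6 km): east 18.6 sin 188° = -2.59, north 18.6 cos 188° = -18.42
Leg 3 (142°, 36.1 km): east 36.1 sin 142° = 22.23, north 36.1 cos 142° = -28.45
Leg 4 (314°, 6.1 km): east 6.1 sin 314° = -4.39, north 6.1 cos 314° = 4.24
Net displacement: 20.33 east, -46.18 north. Direction back to start is (-20.33, 46.18): bearing = atan2(-20.33, 46.18) mod 360° = 336.24° ≈ 336°.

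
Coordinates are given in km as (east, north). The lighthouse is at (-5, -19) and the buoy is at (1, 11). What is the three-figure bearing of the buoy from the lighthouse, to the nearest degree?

Δeast = 1 − -5 = 6.00; Δnorth = 11 − -19 = 30.00.
Bearing = atan2(Δeast, Δnorth) mod 360° = 11.31° ≈ 011°.

011°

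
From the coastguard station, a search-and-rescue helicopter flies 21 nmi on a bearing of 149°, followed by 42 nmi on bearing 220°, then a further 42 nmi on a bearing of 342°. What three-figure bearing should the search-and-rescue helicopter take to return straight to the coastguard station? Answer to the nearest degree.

Leg 1 (149°, 21 nmi): east 21 sin 149° = 10.82, north 21 cos 149° = -18.00
Leg 2 (220°, 42 nmi): east 42 sin 220° = -27.00, north 42 cos 220° = -32.17
Leg 3 (342°, 42 nmi): east 42 sin 342° = -12.98, north 42 cos 342° = 39.94
Net displacement: -29.16 east, -10.23 north. Direction back to start is (29.16, 10.23): bearing = atan2(29.16, 10.23) mod 360° = 70.67° ≈ 071°.

071°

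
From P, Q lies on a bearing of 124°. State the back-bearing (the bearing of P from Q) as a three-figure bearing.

304°

Back-bearing = 124° + 180° = 304°.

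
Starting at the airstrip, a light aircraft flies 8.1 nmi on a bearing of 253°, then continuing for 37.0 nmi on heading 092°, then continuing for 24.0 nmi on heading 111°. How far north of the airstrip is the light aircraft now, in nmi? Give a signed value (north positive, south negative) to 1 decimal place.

Leg 1 (253°, 8.1 nmi): east 8.1 sin 253° = -7.75, north 8.1 cos 253° = -2.37
Leg 2 (092°, 37.0 nmi): east 37.0 sin 92° = 36.98, north 37.0 cos 92° = -1.29
Leg 3 (111°, 24.0 nmi): east 24.0 sin 111° = 22.41, north 24.0 cos 111° = -8.60
Net north component: -12.26 nmi.

-12.3 nmi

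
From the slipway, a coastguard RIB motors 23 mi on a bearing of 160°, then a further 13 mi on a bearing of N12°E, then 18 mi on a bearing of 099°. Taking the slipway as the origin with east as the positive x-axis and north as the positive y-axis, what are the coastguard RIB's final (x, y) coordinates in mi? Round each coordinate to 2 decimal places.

(28.35, -11.71)

Leg 1 (160°, 23 mi): east 23 sin 160° = 7.87, north 23 cos 160° = -21.61
Leg 2 (N12°E, 13 mi): east 13 sin 12° = 2.70, north 13 cos 12° = 12.72
Leg 3 (099°, 18 mi): east 18 sin 99° = 17.78, north 18 cos 99° = -2.82
Summing: 28.35 mi east, -11.71 mi north → (28.35, -11.71).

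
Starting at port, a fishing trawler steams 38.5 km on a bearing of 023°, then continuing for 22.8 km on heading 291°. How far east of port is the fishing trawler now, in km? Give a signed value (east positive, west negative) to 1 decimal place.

Leg 1 (023°, 38.5 km): east 38.5 sin 23° = 15.04, north 38.5 cos 23° = 35.44
Leg 2 (291°, 22.8 km): east 22.8 sin 291° = -21.29, north 22.8 cos 291° = 8.17
Net east component: -6.24 km.

-6.2 km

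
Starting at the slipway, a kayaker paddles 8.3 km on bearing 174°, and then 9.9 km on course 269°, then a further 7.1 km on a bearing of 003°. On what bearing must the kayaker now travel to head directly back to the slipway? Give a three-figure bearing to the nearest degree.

Leg 1 (174°, 8.3 km): east 8.3 sin 174° = 0.87, north 8.3 cos 174° = -8.25
Leg 2 (269°, 9.9 km): east 9.9 sin 269° = -9.90, north 9.9 cos 269° = -0.17
Leg 3 (003°, 7.1 km): east 7.1 sin 3° = 0.37, north 7.1 cos 3° = 7.09
Net displacement: -8.66 east, -1.34 north. Direction back to start is (8.66, 1.34): bearing = atan2(8.66, 1.34) mod 360° = 81.22° ≈ 081°.

081°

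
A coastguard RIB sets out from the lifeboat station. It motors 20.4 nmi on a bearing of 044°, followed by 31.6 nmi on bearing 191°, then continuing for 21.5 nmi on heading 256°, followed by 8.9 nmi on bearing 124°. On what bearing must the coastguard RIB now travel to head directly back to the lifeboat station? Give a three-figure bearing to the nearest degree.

Leg 1 (044°, 20.4 nmi): east 20.4 sin 44° = 14.17, north 20.4 cos 44° = 14.67
Leg 2 (191°, 31.6 nmi): east 31.6 sin 191° = -6.03, north 31.6 cos 191° = -31.02
Leg 3 (256°, 21.5 nmi): east 21.5 sin 256° = -20.86, north 21.5 cos 256° = -5.20
Leg 4 (124°, 8.9 nmi): east 8.9 sin 124° = 7.38, north 8.9 cos 124° = -4.98
Net displacement: -5.34 east, -26.52 north. Direction back to start is (5.34, 26.52): bearing = atan2(5.34, 26.52) mod 360° = 11.39° ≈ 011°.

011°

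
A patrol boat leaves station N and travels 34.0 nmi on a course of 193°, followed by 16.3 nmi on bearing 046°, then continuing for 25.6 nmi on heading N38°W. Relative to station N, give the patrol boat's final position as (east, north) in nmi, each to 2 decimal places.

(-11.68, -1.63)

Leg 1 (193°, 34.0 nmi): east 34.0 sin 193° = -7.65, north 34.0 cos 193° = -33.13
Leg 2 (046°, 16.3 nmi): east 16.3 sin 46° = 11.73, north 16.3 cos 46° = 11.32
Leg 3 (N38°W, 25.6 nmi): east 25.6 sin 322° = -15.76, north 25.6 cos 322° = 20.17
Summing: -11.68 nmi east, -1.63 nmi north → (-11.68, -1.63).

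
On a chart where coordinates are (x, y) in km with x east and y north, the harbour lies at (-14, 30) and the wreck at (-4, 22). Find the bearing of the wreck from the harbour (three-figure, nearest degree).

Δeast = -4 − -14 = 10.00; Δnorth = 22 − 30 = -8.00.
Bearing = atan2(Δeast, Δnorth) mod 360° = 128.66° ≈ 129°.

129°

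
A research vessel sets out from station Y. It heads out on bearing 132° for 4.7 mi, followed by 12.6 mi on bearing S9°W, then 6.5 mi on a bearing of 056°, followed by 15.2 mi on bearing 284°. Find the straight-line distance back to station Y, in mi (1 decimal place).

Leg 1 (132°, 4.7 mi): east 4.7 sin 132° = 3.49, north 4.7 cos 132° = -3.14
Leg 2 (S9°W, 12.6 mi): east 12.6 sin 189° = -1.97, north 12.6 cos 189° = -12.44
Leg 3 (056°, 6.5 mi): east 6.5 sin 56° = 5.39, north 6.5 cos 56° = 3.63
Leg 4 (284°, 15.2 mi): east 15.2 sin 284° = -14.75, north 15.2 cos 284° = 3.68
Net: -7.84 east, -8.28 north. Distance = √((-7.84)² + (-8.28)²) = 11.400 mi.

11.4 mi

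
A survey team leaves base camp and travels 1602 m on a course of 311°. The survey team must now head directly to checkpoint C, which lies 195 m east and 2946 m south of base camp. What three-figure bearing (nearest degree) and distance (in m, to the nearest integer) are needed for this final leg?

161°, 4236 m

Leg 1 (311°, 1602 m): east 1602 sin 311° = -1209.04, north 1602 cos 311° = 1051.01
Current position: (-1209.04, 1051.01). Target: (195, -2946). Remaining: Δeast = 1404.04, Δnorth = -3997.01.
Bearing = atan2(1404.04, -3997.01) mod 360° = 160.64°; distance = √((1404.04)² + (-3997.01)²) = 4236.438 m.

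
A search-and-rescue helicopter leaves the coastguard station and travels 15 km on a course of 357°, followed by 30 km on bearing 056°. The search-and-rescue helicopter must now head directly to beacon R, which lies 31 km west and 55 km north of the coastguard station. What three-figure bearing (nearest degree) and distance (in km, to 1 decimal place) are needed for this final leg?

293°, 59.8 km

Leg 1 (357°, 15 km): east 15 sin 357° = -0.79, north 15 cos 357° = 14.98
Leg 2 (056°, 30 km): east 30 sin 56° = 24.87, north 30 cos 56° = 16.78
Current position: (24.09, 31.76). Target: (-31, 55). Remaining: Δeast = -55.09, Δnorth = 23.24.
Bearing = atan2(-55.09, 23.24) mod 360° = 292.88°; distance = √((-55.09)² + (23.24)²) = 59.790 km.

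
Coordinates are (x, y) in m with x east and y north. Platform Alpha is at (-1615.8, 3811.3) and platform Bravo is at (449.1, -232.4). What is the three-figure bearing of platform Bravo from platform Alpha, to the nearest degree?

Δeast = 449.1 − -1615.8 = 2064.90; Δnorth = -232.4 − 3811.3 = -4043.70.
Bearing = atan2(Δeast, Δnorth) mod 360° = 152.95° ≈ 153°.

153°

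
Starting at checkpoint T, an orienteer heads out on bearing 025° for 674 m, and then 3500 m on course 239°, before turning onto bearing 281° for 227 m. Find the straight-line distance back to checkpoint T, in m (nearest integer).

Leg 1 (025°, 674 m): east 674 sin 25° = 284.84, north 674 cos 25° = 610.85
Leg 2 (239°, 3500 m): east 3500 sin 239° = -3000.09, north 3500 cos 239° = -1802.63
Leg 3 (281°, 227 m): east 227 sin 281° = -222.83, north 227 cos 281° = 43.31
Net: -2938.07 east, -1148.47 north. Distance = √((-2938.07)² + (-1148.47)²) = 3154.558 m.

3155 m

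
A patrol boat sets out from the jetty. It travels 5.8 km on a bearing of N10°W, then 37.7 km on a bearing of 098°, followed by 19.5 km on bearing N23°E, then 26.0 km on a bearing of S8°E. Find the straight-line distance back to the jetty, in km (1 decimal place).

Leg 1 (N10°W, 5.8 km): east 5.8 sin 350° = -1.01, north 5.8 cos 350° = 5.71
Leg 2 (098°, 37.7 km): east 37.7 sin 98° = 37.33, north 37.7 cos 98° = -5.25
Leg 3 (N23°E, 19.5 km): east 19.5 sin 23° = 7.62, north 19.5 cos 23° = 17.95
Leg 4 (S8°E, 26.0 km): east 26.0 sin 172° = 3.62, north 26.0 cos 172° = -25.75
Net: 47.56 east, -7.33 north. Distance = √((47.56)² + (-7.33)²) = 48.126 km.

48.1 km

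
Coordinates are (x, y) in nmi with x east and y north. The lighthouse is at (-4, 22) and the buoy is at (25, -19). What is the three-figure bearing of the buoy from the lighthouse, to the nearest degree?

145°

Δeast = 25 − -4 = 29.00; Δnorth = -19 − 22 = -41.00.
Bearing = atan2(Δeast, Δnorth) mod 360° = 144.73° ≈ 145°.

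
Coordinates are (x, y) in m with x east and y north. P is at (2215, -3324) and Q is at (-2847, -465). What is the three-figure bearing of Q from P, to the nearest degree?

299°

Δeast = -2847 − 2215 = -5062.00; Δnorth = -465 − -3324 = 2859.00.
Bearing = atan2(Δeast, Δnorth) mod 360° = 299.46° ≈ 299°.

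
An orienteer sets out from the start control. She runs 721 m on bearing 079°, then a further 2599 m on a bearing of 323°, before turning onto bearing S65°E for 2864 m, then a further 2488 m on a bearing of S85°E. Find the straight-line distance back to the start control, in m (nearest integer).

Leg 1 (079°, 721 m): east 721 sin 79° = 707.75, north 721 cos 79° = 137.57
Leg 2 (323°, 2599 m): east 2599 sin 323° = -1564.12, north 2599 cos 323° = 2075.65
Leg 3 (S65°E, 2864 m): east 2864 sin 115° = 2595.67, north 2864 cos 115° = -1210.38
Leg 4 (S85°E, 2488 m): east 2488 sin 95° = 2478.53, north 2488 cos 95° = -216.84
Net: 4217.83 east, 786.00 north. Distance = √((4217.83)² + (786.00)²) = 4290.446 m.

4290 m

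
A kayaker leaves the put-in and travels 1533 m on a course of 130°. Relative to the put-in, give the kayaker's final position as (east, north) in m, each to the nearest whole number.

Leg 1 (130°, 1533 m): east 1533 sin 130° = 1174.35, north 1533 cos 130° = -985.39
Summing: 1174.35 m east, -985.39 m north → (1174, -985).

(1174, -985)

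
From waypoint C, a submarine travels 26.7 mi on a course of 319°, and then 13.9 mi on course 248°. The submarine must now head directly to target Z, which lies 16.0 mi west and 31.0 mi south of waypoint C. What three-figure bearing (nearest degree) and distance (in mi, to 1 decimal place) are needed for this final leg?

163°, 48.1 mi

Leg 1 (319°, 26.7 mi): east 26.7 sin 319° = -17.52, north 26.7 cos 319° = 20.15
Leg 2 (248°, 13.9 mi): east 13.9 sin 248° = -12.89, north 13.9 cos 248° = -5.21
Current position: (-30.40, 14.94). Target: (-16.0, -31.0). Remaining: Δeast = 14.40, Δnorth = -45.94.
Bearing = atan2(14.40, -45.94) mod 360° = 162.59°; distance = √((14.40)² + (-45.94)²) = 48.149 mi.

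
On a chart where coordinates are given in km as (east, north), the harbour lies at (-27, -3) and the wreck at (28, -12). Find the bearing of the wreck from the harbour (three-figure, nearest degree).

099°

Δeast = 28 − -27 = 55.00; Δnorth = -12 − -3 = -9.00.
Bearing = atan2(Δeast, Δnorth) mod 360° = 99.29° ≈ 099°.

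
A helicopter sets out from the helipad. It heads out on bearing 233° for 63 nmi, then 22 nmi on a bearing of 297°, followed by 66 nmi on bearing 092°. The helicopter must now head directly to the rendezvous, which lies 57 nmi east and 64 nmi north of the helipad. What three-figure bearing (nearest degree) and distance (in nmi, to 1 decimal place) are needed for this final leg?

Leg 1 (233°, 63 nmi): east 63 sin 233° = -50.31, north 63 cos 233° = -37.91
Leg 2 (297°, 22 nmi): east 22 sin 297° = -19.60, north 22 cos 297° = 9.99
Leg 3 (092°, 66 nmi): east 66 sin 92° = 65.96, north 66 cos 92° = -2.30
Current position: (-3.96, -30.23). Target: (57, 64). Remaining: Δeast = 60.96, Δnorth = 94.23.
Bearing = atan2(60.96, 94.23) mod 360° = 32.90°; distance = √((60.96)² + (94.23)²) = 112.227 nmi.

033°, 112.2 nmi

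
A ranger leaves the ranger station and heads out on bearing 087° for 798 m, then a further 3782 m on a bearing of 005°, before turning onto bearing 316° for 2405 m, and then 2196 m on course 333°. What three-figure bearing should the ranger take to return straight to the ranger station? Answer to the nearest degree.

Leg 1 (087°, 798 m): east 798 sin 87° = 796.91, north 798 cos 87° = 41.76
Leg 2 (005°, 3782 m): east 3782 sin 5° = 329.62, north 3782 cos 5° = 3767.61
Leg 3 (316°, 2405 m): east 2405 sin 316° = -1670.65, north 2405 cos 316° = 1730.01
Leg 4 (333°, 2196 m): east 2196 sin 333° = -996.96, north 2196 cos 333° = 1956.65
Net displacement: -1541.09 east, 7496.03 north. Direction back to start is (1541.09, -7496.03): bearing = atan2(1541.09, -7496.03) mod 360° = 168.38° ≈ 168°.

168°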